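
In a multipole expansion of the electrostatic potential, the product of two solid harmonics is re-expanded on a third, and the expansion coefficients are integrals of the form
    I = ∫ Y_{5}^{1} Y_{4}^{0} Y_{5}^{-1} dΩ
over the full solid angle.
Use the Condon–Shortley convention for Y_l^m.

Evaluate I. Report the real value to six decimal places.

Checks pass: Σm=0; 14 even; l₃=5∈[1,9].
(2·5+1)(2·4+1)(2·5+1) = 1089
Δ: 4! 6! 4! / 15! → 1/3153150
sum: t=0:+1/69120 t=1:−1/1728 t=2:+1/576 t=3:−1/1728 t=4:+1/69120 = 7/11520
3j²(5 4 5; 0 0 0) = Δ·Π!·Σ² = 2/143  (sign -1)
sum: t=0:+1/27648 t=1:−1/1296 t=2:+1/768 t=3:−1/4320 t=4:+1/414720 = 7/20736
3j²(5 4 5; 1 0 -1) = Δ·Π!·Σ² = 8/1287  (sign +1)
combine: 4πI² = 1089·2/143·8/1287 = 16/169
take √, sign -1: I = -0.08679840

-0.086798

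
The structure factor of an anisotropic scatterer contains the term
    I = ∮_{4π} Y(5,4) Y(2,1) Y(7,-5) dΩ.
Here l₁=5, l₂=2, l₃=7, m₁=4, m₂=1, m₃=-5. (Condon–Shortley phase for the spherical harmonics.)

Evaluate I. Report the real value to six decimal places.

m-sum 0 ✓  L=14 even ✓  3≤7≤7 ✓
Π(2lᵢ+1) = 11×5×15 = 825
triangle coeff Δ(5,2,7) = 1/15015
Σ_t [0,0]: t=0:+1/57600 = 1/57600
(3j)²=21/715 [(5 2 7; 0 0 0)], sign=-1
Σ_t [0,0]: t=0:+1/2177280 = 1/2177280
(3j)²=8/273 [(5 2 7; 4 1 -5)], sign=+1
⇒ 4πI² = 120/169
I = (-1)√(120/169/(4π)) = -0.23770720

-0.237707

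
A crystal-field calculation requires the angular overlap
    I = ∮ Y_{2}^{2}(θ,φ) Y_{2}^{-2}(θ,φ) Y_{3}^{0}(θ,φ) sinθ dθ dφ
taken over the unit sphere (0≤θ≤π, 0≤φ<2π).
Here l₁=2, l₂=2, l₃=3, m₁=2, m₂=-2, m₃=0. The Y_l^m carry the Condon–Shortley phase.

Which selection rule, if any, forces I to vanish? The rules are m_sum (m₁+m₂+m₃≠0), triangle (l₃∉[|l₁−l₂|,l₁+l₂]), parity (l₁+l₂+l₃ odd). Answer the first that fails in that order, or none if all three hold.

parity

Σmᵢ = 0  ✓
l₃∈[|l₁−l₂|,l₁+l₂]=[0,4], have l₃=3  ✓
Σlᵢ = 7 ⇒ odd  ✗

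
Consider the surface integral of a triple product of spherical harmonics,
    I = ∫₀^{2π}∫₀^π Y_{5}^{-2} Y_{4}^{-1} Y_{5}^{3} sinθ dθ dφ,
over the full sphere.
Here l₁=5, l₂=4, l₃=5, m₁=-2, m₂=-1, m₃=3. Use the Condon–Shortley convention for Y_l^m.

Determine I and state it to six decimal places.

m-sum 0 ✓  L=14 even ✓  1≤5≤9 ✓
Π(2lᵢ+1) = 11×9×11 = 1089
triangle coeff Δ(5,4,5) = 1/3153150
Σ_t [0,4]: t=0:+1/69120 t=1:−1/1728 t=2:+1/576 t=3:−1/1728 t=4:+1/69120 = 7/11520
(3j)²=2/143 [(5 4 5; 0 0 0)], sign=-1
Σ_t [1,3]: t=1:−1/17280 t=2:+1/2880 t=3:−1/6912 = 1/6912
(3j)²=5/429 [(5 4 5; -2 -1 3)], sign=+1
⇒ 4πI² = 30/169
I = (-1)√(30/169/(4π)) = -0.11885360

-0.118854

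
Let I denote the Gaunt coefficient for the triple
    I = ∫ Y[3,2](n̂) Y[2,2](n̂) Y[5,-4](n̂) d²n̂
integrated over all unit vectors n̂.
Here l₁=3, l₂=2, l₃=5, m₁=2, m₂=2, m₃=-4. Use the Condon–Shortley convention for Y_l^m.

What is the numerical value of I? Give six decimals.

0.268967

Checks pass: Σm=0; 10 even; l₃=5∈[1,5].
(2·3+1)(2·2+1)(2·5+1) = 385
Δ: 0! 6! 4! / 11! → 1/2310
sum: t=0:+1/144 = 1/144
3j²(3 2 5; 0 0 0) = Δ·Π!·Σ² = 10/231  (sign -1)
sum: t=0:+1/2880 = 1/2880
3j²(3 2 5; 2 2 -4) = Δ·Π!·Σ² = 3/55  (sign -1)
combine: 4πI² = 385·10/231·3/55 = 10/11
take √, sign +1: I = 0.26896683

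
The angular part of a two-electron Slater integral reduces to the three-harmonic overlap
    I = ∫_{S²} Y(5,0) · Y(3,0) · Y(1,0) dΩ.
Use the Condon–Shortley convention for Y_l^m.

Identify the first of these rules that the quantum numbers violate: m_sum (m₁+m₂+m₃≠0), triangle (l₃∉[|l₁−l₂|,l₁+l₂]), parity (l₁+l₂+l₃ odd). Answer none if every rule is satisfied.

triangle

m₁+m₂+m₃ = 0 + 0 + 0 = 0  ✓
triangle: |5−3|=2 ≤ l₃=1 ≤ 5+3=8  ✗
parity: l₁+l₂+l₃ = 9 is odd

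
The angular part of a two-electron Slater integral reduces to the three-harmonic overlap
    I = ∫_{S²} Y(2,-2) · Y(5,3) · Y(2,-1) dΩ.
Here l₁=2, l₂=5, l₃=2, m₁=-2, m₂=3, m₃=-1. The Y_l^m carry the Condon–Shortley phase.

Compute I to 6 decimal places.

0.000000

l₃=2 ∉ [3,7] — triangle fails ⇒ I = 0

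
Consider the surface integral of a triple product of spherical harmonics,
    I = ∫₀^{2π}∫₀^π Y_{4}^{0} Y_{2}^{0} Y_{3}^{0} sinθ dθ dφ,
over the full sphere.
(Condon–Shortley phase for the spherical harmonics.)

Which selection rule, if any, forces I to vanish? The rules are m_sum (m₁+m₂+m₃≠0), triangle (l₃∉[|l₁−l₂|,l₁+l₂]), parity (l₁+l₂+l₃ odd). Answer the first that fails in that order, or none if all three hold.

m₁+m₂+m₃ = 0 + 0 + 0 = 0  ✓
triangle: |4−2|=2 ≤ l₃=3 ≤ 4+2=6  ✓
parity: l₁+l₂+l₃ = 9 is odd  ✗

parity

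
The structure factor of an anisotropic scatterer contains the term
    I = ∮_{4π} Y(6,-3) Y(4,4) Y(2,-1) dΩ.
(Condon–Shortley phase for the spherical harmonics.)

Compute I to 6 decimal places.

-0.047713

Rules hold: Σm=0, L=12 even, 2≤2≤10.
N = 13·9·5 = 585
Δ = 8!·4!·0!/13! = 1/6435
Racah Σ t=4..4: t=4:+1/2304 = 1/2304
⇒ 3j(6 4 2; 0 0 0)² = 5/143, sgn +1
Racah Σ t=8..8: t=8:+1/241920 = 1/241920
⇒ 3j(6 4 2; -3 4 -1)² = 1/715, sgn -1
4πI² = N·(3j₀)²·(3jₘ)² = 45/1573
I = -1·√(0.0286078/4π) = -0.04771303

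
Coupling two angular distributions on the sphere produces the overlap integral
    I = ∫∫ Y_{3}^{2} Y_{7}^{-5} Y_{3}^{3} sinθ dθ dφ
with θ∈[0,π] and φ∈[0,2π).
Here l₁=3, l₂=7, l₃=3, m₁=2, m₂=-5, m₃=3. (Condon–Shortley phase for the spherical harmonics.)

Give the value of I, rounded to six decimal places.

l₃=3 ∉ [4,10] — triangle fails ⇒ I = 0

0.000000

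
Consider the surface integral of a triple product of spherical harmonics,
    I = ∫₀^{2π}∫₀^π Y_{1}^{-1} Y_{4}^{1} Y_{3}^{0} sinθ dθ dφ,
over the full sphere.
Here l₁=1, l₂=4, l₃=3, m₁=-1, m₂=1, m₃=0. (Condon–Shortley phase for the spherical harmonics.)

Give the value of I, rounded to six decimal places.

-0.194664

Checks pass: Σm=0; 8 even; l₃=3∈[3,5].
(2·1+1)(2·4+1)(2·3+1) = 189
Δ: 2! 0! 6! / 9! → 1/252
sum: t=1:−1/36 = -1/36
3j²(1 4 3; 0 0 0) = Δ·Π!·Σ² = 4/63  (sign +1)
sum: t=2:+1/72 = 1/72
3j²(1 4 3; -1 1 0) = Δ·Π!·Σ² = 5/126  (sign -1)
combine: 4πI² = 189·4/63·5/126 = 10/21
take √, sign -1: I = -0.19466390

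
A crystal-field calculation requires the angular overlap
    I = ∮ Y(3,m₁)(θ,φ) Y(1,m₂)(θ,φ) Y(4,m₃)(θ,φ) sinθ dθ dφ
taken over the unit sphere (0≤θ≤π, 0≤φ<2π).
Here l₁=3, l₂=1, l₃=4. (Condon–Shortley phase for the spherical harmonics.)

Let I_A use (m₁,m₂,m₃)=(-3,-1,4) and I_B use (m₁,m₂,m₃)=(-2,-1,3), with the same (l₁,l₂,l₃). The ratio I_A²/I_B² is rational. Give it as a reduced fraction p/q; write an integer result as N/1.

l's match ⇒ only the (l;m) 3-j factors differ between A and B.
A: triangle coeff Δ(3,1,4) = 1/252; Σ_t [0,0]: t=0:+1/1440 = 1/1440; (3j)²=1/9 [(3 1 4; -3 -1 4)], sign=+1
B: triangle coeff Δ(3,1,4) = 1/252; Σ_t [0,0]: t=0:+1/240 = 1/240; (3j)²=1/12 [(3 1 4; -2 -1 3)], sign=-1
I_A²/I_B² = (1/9)/(1/12) = 4/3

4/3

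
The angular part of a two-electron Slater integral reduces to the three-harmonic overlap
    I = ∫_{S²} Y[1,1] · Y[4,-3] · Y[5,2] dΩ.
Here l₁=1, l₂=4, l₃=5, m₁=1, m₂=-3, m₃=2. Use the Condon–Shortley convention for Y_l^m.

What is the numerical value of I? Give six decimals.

Rules hold: Σm=0, L=10 even, 3≤5≤5.
N = 3·9·11 = 297
Δ = 0!·2!·8!/11! = 1/495
Racah Σ t=0..0: t=0:+1/576 = 1/576
⇒ 3j(1 4 5; 0 0 0)² = 5/99, sgn -1
Racah Σ t=0..0: t=0:+1/10080 = 1/10080
⇒ 3j(1 4 5; 1 -3 2)² = 1/165, sgn -1
4πI² = N·(3j₀)²·(3jₘ)² = 1/11
I = +1·√(0.0909091/4π) = 0.08505478

0.085055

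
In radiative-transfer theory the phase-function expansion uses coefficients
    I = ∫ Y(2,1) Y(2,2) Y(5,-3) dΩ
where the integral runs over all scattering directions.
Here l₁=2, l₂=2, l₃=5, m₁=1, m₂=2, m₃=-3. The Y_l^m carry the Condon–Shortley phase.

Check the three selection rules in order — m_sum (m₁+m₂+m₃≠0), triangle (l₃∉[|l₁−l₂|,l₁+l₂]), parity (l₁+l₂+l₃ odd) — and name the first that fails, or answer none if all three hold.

azimuthal sum: 1 + 2 − 3 = 0  ✓
0 ≤ 5 ≤ 4 (triangle on l)  ✗
L = 2 + 2 + 5 = 9 (odd)

triangle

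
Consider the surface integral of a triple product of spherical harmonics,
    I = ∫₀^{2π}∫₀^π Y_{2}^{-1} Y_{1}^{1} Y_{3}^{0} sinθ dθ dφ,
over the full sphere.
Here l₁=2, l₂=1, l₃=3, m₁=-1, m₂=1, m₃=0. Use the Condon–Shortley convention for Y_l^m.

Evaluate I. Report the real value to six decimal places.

Checks pass: Σm=0; 6 even; l₃=3∈[1,3].
(2·2+1)(2·1+1)(2·3+1) = 105
Δ: 0! 4! 2! / 7! → 1/105
sum: t=0:+1/4 = 1/4
3j²(2 1 3; 0 0 0) = Δ·Π!·Σ² = 3/35  (sign -1)
sum: t=0:+1/12 = 1/12
3j²(2 1 3; -1 1 0) = Δ·Π!·Σ² = 1/35  (sign -1)
combine: 4πI² = 105·3/35·1/35 = 9/35
take √, sign +1: I = 0.14304817

0.143048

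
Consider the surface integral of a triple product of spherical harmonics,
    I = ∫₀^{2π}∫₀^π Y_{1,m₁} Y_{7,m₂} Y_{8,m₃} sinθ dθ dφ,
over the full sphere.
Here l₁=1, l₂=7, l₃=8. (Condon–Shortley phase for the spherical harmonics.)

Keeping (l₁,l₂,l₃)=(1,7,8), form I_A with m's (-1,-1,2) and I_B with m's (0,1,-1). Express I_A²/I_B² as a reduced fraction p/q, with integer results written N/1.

l's match ⇒ only the (l;m) 3-j factors differ between A and B.
A: triangle coeff Δ(1,7,8) = 1/2040; Σ_t [0,0]: t=0:+1/58060800 = 1/58060800; (3j)²=3/136 [(1 7 8; -1 -1 2)], sign=+1
B: triangle coeff Δ(1,7,8) = 1/2040; Σ_t [0,0]: t=0:+1/29030400 = 1/29030400; (3j)²=21/680 [(1 7 8; 0 1 -1)], sign=-1
I_A²/I_B² = (3/136)/(21/680) = 5/7

5/7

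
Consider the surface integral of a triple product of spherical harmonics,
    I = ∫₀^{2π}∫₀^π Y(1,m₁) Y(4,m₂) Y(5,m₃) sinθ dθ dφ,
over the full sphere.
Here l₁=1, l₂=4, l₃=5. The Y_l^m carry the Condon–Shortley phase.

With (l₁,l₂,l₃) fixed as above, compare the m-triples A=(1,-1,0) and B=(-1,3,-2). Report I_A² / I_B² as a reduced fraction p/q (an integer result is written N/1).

l's match ⇒ only the (l;m) 3-j factors differ between A and B.
A: triangle coeff Δ(1,4,5) = 1/495; Σ_t [0,0]: t=0:+1/1440 = 1/1440; (3j)²=2/99 [(1 4 5; 1 -1 0)], sign=-1
B: triangle coeff Δ(1,4,5) = 1/495; Σ_t [0,0]: t=0:+1/10080 = 1/10080; (3j)²=1/165 [(1 4 5; -1 3 -2)], sign=-1
I_A²/I_B² = (2/99)/(1/165) = 10/3

10/3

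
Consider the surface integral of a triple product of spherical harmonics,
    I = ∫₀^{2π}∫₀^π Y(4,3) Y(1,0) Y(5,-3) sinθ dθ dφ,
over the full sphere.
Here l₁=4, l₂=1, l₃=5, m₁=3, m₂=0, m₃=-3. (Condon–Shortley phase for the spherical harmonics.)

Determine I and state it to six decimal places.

-0.196426

m-sum 0 ✓  L=10 even ✓  3≤5≤5 ✓
Π(2lᵢ+1) = 9×3×11 = 297
triangle coeff Δ(4,1,5) = 1/495
Σ_t [0,0]: t=0:+1/576 = 1/576
(3j)²=5/99 [(4 1 5; 0 0 0)], sign=-1
Σ_t [0,0]: t=0:+1/5040 = 1/5040
(3j)²=16/495 [(4 1 5; 3 0 -3)], sign=+1
⇒ 4πI² = 16/33
I = (-1)√(16/33/(4π)) = -0.19642560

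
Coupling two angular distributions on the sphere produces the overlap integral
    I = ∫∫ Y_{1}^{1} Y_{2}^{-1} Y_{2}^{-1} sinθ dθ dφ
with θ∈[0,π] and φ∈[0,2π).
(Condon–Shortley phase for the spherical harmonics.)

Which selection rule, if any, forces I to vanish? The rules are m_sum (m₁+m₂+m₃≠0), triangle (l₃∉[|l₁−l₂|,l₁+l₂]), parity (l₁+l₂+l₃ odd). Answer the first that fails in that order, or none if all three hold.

m_sum

azimuthal sum: 1 − 1 − 1 = -1  ✗
1 ≤ 2 ≤ 3 (triangle on l)
L = 1 + 2 + 2 = 5 (odd)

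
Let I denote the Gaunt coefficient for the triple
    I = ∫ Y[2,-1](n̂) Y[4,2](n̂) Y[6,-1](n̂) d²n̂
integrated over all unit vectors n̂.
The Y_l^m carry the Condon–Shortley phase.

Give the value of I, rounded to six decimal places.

-0.133065

m-sum 0 ✓  L=12 even ✓  2≤6≤6 ✓
Π(2lᵢ+1) = 5×9×13 = 585
triangle coeff Δ(2,4,6) = 1/6435
Σ_t [0,0]: t=0:+1/2304 = 1/2304
(3j)²=5/143 [(2 4 6; 0 0 0)], sign=+1
Σ_t [0,0]: t=0:+1/8640 = 1/8640
(3j)²=14/1287 [(2 4 6; -1 2 -1)], sign=-1
⇒ 4πI² = 350/1573
I = (-1)√(350/1573/(4π)) = -0.13306527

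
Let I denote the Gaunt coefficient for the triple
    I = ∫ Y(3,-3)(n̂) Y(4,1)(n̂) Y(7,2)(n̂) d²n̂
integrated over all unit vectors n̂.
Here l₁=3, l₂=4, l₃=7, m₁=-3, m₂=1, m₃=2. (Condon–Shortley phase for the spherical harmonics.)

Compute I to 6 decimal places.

Checks pass: Σm=0; 14 even; l₃=7∈[1,7].
(2·3+1)(2·4+1)(2·7+1) = 945
Δ: 0! 6! 8! / 15! → 1/45045
sum: t=0:+1/20736 = 1/20736
3j²(3 4 7; 0 0 0) = Δ·Π!·Σ² = 35/1287  (sign -1)
sum: t=0:+1/518400 = 1/518400
3j²(3 4 7; -3 1 2) = Δ·Π!·Σ² = 4/2145  (sign -1)
combine: 4πI² = 945·35/1287·4/2145 = 980/20449
take √, sign +1: I = 0.06175499

0.061755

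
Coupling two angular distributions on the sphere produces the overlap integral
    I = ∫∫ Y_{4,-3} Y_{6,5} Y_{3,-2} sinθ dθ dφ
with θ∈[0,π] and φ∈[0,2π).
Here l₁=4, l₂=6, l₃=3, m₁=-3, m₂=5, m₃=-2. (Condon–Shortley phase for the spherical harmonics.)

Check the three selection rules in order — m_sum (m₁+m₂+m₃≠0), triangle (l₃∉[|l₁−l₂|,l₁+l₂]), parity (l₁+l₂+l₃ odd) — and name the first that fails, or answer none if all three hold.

parity

azimuthal sum: -3 + 5 − 2 = 0  ✓
2 ≤ 3 ≤ 10 (triangle on l)  ✓
L = 4 + 6 + 3 = 13 (odd)  ✗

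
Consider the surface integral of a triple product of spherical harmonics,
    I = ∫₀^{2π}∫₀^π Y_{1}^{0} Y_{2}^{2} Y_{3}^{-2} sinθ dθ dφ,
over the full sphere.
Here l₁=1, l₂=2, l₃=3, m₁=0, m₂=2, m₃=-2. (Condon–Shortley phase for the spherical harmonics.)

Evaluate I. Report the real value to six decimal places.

Rules hold: Σm=0, L=6 even, 1≤3≤3.
N = 3·5·7 = 105
Δ = 0!·2!·4!/7! = 1/105
Racah Σ t=0..0: t=0:+1/4 = 1/4
⇒ 3j(1 2 3; 0 0 0)² = 3/35, sgn -1
Racah Σ t=0..0: t=0:+1/24 = 1/24
⇒ 3j(1 2 3; 0 2 -2)² = 1/21, sgn -1
4πI² = N·(3j₀)²·(3jₘ)² = 3/7
I = +1·√(0.428571/4π) = 0.18467439

0.184674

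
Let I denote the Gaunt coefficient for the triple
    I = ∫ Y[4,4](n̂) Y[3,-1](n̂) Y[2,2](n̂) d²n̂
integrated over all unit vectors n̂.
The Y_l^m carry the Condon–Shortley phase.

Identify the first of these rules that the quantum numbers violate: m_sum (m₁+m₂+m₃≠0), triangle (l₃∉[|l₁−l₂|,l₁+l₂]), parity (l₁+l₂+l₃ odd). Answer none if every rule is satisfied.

m_sum

Σmᵢ = 5  ✗
l₃∈[|l₁−l₂|,l₁+l₂]=[1,7], have l₃=2
Σlᵢ = 9 ⇒ odd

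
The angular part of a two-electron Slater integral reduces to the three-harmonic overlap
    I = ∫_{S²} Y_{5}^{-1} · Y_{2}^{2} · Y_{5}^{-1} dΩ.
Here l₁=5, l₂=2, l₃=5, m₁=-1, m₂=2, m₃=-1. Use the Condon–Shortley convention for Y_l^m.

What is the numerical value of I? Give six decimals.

0.198089

m-sum 0 ✓  L=12 even ✓  3≤5≤7 ✓
Π(2lᵢ+1) = 11×5×11 = 605
triangle coeff Δ(5,2,5) = 1/38610
Σ_t [0,2]: t=0:+1/2880 t=1:−1/576 t=2:+1/2880 = -1/960
(3j)²=10/429 [(5 2 5; 0 0 0)], sign=+1
Σ_t [2,2]: t=2:+1/2304 = 1/2304
(3j)²=5/143 [(5 2 5; -1 2 -1)], sign=+1
⇒ 4πI² = 250/507
I = (+1)√(250/507/(4π)) = 0.19808933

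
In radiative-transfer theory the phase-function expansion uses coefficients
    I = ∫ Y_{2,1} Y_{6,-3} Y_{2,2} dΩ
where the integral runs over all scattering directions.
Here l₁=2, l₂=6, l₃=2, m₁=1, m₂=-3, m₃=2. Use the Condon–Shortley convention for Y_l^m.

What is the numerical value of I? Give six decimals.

|2−6|≤2≤2+6 violated ⇒ I = 0

0.000000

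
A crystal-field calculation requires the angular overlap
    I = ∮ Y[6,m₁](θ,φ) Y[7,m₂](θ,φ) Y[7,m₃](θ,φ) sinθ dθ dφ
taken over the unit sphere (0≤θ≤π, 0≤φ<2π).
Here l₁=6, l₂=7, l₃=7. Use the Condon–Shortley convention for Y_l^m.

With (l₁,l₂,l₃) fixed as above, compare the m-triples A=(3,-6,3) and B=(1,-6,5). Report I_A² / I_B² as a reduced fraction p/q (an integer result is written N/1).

10/11

Same 6,7,7: normalisation and zero-m 3j drop out of the ratio.
A: Δ: 6! 6! 8! / 21! → 1/2444321880; sum: t=0:+1/130636800 t=1:−1/232243200 = 1/298598400; 3j²(6 7 7; 3 -6 3) = Δ·Π!·Σ² = 7/1292  (sign +1)
B: Δ: 6! 6! 8! / 21! → 1/2444321880; sum: t=0:+1/435456000 t=1:−1/232243200 = -1/497664000; 3j²(6 7 7; 1 -6 5) = Δ·Π!·Σ² = 77/12920  (sign -1)
I_A²/I_B² = (7/1292)/(77/12920) = 10/11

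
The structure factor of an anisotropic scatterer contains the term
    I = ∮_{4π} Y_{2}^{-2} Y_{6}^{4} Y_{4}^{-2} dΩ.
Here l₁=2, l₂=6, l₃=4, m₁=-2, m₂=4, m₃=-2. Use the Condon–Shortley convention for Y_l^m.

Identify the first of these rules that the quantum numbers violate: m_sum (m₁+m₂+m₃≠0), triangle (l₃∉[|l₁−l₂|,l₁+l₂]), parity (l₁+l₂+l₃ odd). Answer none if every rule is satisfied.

none

azimuthal sum: -2 + 4 − 2 = 0  ✓
4 ≤ 4 ≤ 8 (triangle on l)  ✓
L = 2 + 6 + 4 = 12 (even)  ✓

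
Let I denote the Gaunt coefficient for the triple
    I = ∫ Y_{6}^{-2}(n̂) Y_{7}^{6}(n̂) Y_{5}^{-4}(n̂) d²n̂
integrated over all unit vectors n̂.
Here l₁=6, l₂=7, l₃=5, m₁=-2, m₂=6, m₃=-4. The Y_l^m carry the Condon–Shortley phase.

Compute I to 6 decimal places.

-0.164530

Rules hold: Σm=0, L=18 even, 1≤5≤13.
N = 13·15·11 = 2145
Δ = 8!·4!·6!/19! = 1/174594420
Racah Σ t=2..6: t=2:+1/4147200 t=3:−1/207360 t=4:+1/82944 t=5:−1/207360 t=6:+1/4147200 = 1/345600
⇒ 3j(6 7 5; 0 0 0)² = 420/46189, sgn -1
Racah Σ t=7..8: t=7:−1/21772800 t=8:+1/116121600 = -13/348364800
⇒ 3j(6 7 5; -2 6 -4)² = 169/9690, sgn +1
4πI² = N·(3j₀)²·(3jₘ)² = 35490/104329
I = -1·√(0.340174/4π) = -0.16453017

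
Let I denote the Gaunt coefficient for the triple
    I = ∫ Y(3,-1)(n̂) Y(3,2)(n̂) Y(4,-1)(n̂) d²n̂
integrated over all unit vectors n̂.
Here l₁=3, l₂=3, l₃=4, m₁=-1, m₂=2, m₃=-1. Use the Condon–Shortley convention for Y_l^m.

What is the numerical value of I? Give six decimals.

Rules hold: Σm=0, L=10 even, 0≤4≤6.
N = 7·7·9 = 441
Δ = 2!·4!·4!/11! = 1/34650
Racah Σ t=0..2: t=0:+1/72 t=1:−1/16 t=2:+1/72 = -5/144
⇒ 3j(3 3 4; 0 0 0)² = 2/77, sgn -1
Racah Σ t=1..2: t=1:−1/144 t=2:+1/48 = 1/72
⇒ 3j(3 3 4; -1 2 -1)² = 16/693, sgn -1
4πI² = N·(3j₀)²·(3jₘ)² = 32/121
I = +1·√(0.264463/4π) = 0.14506992

0.145070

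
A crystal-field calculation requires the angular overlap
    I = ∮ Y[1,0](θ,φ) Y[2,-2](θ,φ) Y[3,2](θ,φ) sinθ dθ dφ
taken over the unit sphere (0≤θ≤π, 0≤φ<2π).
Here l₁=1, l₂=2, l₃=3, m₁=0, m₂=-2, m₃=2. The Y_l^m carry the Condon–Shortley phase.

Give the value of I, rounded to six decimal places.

0.184674

Rules hold: Σm=0, L=6 even, 1≤3≤3.
N = 3·5·7 = 105
Δ = 0!·2!·4!/7! = 1/105
Racah Σ t=0..0: t=0:+1/4 = 1/4
⇒ 3j(1 2 3; 0 0 0)² = 3/35, sgn -1
Racah Σ t=0..0: t=0:+1/24 = 1/24
⇒ 3j(1 2 3; 0 -2 2)² = 1/21, sgn -1
4πI² = N·(3j₀)²·(3jₘ)² = 3/7
I = +1·√(0.428571/4π) = 0.18467439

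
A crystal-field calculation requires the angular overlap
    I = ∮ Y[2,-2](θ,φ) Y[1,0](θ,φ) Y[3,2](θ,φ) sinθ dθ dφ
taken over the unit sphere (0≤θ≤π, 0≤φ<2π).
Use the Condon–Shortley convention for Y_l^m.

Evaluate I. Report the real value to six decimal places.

0.184674

m-sum 0 ✓  L=6 even ✓  1≤3≤3 ✓
Π(2lᵢ+1) = 5×3×7 = 105
triangle coeff Δ(2,1,3) = 1/105
Σ_t [0,0]: t=0:+1/4 = 1/4
(3j)²=3/35 [(2 1 3; 0 0 0)], sign=-1
Σ_t [0,0]: t=0:+1/24 = 1/24
(3j)²=1/21 [(2 1 3; -2 0 2)], sign=-1
⇒ 4πI² = 3/7
I = (+1)√(3/7/(4π)) = 0.18467439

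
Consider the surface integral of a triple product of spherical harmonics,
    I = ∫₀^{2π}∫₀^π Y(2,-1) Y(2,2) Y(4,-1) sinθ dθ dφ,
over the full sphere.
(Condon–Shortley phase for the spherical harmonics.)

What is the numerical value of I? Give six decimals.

Rules hold: Σm=0, L=8 even, 0≤4≤4.
N = 5·5·9 = 225
Δ = 0!·4!·4!/9! = 1/630
Racah Σ t=0..0: t=0:+1/16 = 1/16
⇒ 3j(2 2 4; 0 0 0)² = 2/35, sgn +1
Racah Σ t=0..0: t=0:+1/144 = 1/144
⇒ 3j(2 2 4; -1 2 -1)² = 1/126, sgn -1
4πI² = N·(3j₀)²·(3jₘ)² = 5/49
I = -1·√(0.102041/4π) = -0.09011188

-0.090112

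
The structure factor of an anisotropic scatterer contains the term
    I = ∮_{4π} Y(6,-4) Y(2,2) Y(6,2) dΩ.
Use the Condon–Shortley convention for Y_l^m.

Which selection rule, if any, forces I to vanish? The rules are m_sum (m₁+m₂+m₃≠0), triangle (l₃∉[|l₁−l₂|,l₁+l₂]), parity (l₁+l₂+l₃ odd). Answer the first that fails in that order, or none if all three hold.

m₁+m₂+m₃ = -4 + 2 + 2 = 0  ✓
triangle: |6−2|=4 ≤ l₃=6 ≤ 6+2=8  ✓
parity: l₁+l₂+l₃ = 14 is even  ✓

none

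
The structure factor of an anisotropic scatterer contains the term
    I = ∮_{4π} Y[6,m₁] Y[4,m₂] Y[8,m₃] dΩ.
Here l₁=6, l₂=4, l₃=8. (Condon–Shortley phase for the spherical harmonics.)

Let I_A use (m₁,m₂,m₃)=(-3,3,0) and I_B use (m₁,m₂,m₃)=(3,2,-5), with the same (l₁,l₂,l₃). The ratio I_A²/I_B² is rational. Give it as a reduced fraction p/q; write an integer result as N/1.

l's match ⇒ only the (l;m) 3-j factors differ between A and B.
A: triangle coeff Δ(6,4,8) = 1/23279256; Σ_t [1,2]: t=1:−1/58060800 t=2:+1/7257600 = 1/8294400; (3j)²=1029/92378 [(6 4 8; -3 3 0)], sign=+1
B: triangle coeff Δ(6,4,8) = 1/23279256; Σ_t [0,2]: t=0:+1/43545600 t=1:−1/9676800 t=2:+1/34836480 = -1/19353600; (3j)²=243/18088 [(6 4 8; 3 2 -5)], sign=+1
I_A²/I_B² = (1029/92378)/(243/18088) = 9604/11583

9604/11583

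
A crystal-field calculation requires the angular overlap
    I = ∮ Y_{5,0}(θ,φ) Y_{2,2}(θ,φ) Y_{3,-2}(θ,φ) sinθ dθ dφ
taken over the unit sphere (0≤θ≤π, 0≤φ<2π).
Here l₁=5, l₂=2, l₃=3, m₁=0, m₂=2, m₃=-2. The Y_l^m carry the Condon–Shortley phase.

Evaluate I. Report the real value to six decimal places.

0.053579

Rules hold: Σm=0, L=10 even, 3≤3≤7.
N = 11·5·7 = 385
Δ = 4!·6!·0!/11! = 1/2310
Racah Σ t=2..2: t=2:+1/144 = 1/144
⇒ 3j(5 2 3; 0 0 0)² = 10/231, sgn -1
Racah Σ t=4..4: t=4:+1/2880 = 1/2880
⇒ 3j(5 2 3; 0 2 -2)² = 1/462, sgn -1
4πI² = N·(3j₀)²·(3jₘ)² = 25/693
I = +1·√(0.036075/4π) = 0.05357948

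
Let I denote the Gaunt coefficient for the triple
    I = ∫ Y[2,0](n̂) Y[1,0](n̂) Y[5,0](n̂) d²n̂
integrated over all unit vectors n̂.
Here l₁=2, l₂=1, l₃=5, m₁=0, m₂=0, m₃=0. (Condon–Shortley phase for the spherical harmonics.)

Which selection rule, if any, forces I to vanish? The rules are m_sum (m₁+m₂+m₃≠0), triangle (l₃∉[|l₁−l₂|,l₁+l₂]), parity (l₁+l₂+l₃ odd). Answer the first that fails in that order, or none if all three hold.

triangle

Σmᵢ = 0  ✓
l₃∈[|l₁−l₂|,l₁+l₂]=[1,3], have l₃=5  ✗
Σlᵢ = 8 ⇒ even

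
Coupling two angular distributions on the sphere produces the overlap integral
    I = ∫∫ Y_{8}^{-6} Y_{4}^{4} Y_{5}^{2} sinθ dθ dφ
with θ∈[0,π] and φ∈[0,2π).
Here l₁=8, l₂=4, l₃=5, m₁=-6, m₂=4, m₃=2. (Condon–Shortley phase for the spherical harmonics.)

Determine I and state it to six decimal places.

L=17 odd ⇒ parity kills the (l;000) factor ⇒ I = 0

0.000000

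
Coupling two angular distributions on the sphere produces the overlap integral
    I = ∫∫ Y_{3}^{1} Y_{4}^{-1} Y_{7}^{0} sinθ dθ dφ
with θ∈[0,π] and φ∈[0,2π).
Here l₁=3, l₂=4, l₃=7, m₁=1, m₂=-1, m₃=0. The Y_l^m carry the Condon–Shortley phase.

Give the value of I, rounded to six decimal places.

Checks pass: Σm=0; 14 even; l₃=7∈[1,7].
(2·3+1)(2·4+1)(2·7+1) = 945
Δ: 0! 6! 8! / 15! → 1/45045
sum: t=0:+1/20736 = 1/20736
3j²(3 4 7; 0 0 0) = Δ·Π!·Σ² = 35/1287  (sign -1)
sum: t=0:+1/34560 = 1/34560
3j²(3 4 7; 1 -1 0) = Δ·Π!·Σ² = 7/429  (sign -1)
combine: 4πI² = 945·35/1287·7/429 = 8575/20449
take √, sign +1: I = 0.18267373

0.182674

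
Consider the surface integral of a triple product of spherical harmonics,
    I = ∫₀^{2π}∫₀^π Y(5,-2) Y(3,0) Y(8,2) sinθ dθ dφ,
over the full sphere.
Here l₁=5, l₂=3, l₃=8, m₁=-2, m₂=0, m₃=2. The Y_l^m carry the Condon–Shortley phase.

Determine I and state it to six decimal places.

0.205677

m-sum 0 ✓  L=16 even ✓  2≤8≤8 ✓
Π(2lᵢ+1) = 11×7×17 = 1309
triangle coeff Δ(5,3,8) = 1/136136
Σ_t [0,0]: t=0:+1/518400 = 1/518400
(3j)²=56/2431 [(5 3 8; 0 0 0)], sign=+1
Σ_t [0,0]: t=0:+1/1088640 = 1/1088640
(3j)²=300/17017 [(5 3 8; -2 0 2)], sign=+1
⇒ 4πI² = 16800/31603
I = (+1)√(16800/31603/(4π)) = 0.20567692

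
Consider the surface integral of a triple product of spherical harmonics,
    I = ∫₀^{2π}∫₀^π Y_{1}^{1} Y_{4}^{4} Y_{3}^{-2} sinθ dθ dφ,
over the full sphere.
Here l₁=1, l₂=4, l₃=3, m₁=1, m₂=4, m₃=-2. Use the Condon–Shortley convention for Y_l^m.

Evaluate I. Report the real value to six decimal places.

0.000000

m-sum = 1 + 4 − 2 = 3 ≠ 0 ⇒ I = 0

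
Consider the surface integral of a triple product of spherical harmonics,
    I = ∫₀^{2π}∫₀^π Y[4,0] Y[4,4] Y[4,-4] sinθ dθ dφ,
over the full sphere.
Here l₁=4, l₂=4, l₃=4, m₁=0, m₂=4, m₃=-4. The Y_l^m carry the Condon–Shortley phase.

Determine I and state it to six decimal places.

0.106525

Checks pass: Σm=0; 12 even; l₃=4∈[0,8].
(2·4+1)(2·4+1)(2·4+1) = 729
Δ: 4! 4! 4! / 13! → 1/450450
sum: t=0:+1/13824 t=1:−1/216 t=2:+1/64 t=3:−1/216 t=4:+1/13824 = 5/768
3j²(4 4 4; 0 0 0) = Δ·Π!·Σ² = 18/1001  (sign +1)
sum: t=4:+1/13824 = 1/13824
3j²(4 4 4; 0 4 -4) = Δ·Π!·Σ² = 14/1287  (sign +1)
combine: 4πI² = 729·18/1001·14/1287 = 2916/20449
take √, sign +1: I = 0.10652531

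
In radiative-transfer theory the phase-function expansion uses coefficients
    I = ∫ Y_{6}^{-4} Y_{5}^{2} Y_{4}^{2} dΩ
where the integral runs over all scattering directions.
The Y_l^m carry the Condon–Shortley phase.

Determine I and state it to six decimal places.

0.000000

L=15 odd ⇒ parity kills the (l;000) factor ⇒ I = 0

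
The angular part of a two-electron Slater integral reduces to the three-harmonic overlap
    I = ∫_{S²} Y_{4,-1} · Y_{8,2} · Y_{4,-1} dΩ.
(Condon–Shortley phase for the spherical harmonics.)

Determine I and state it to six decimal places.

0.237765

Rules hold: Σm=0, L=16 even, 4≤4≤12.
N = 9·17·9 = 1377
Δ = 8!·0!·8!/17! = 1/218790
Racah Σ t=4..4: t=4:+1/331776 = 1/331776
⇒ 3j(4 8 4; 0 0 0)² = 490/21879, sgn +1
Racah Σ t=5..5: t=5:−1/518400 = -1/518400
⇒ 3j(4 8 4; -1 2 -1)² = 56/2431, sgn +1
4πI² = N·(3j₀)²·(3jₘ)² = 246960/347633
I = +1·√(0.710404/4π) = 0.23776497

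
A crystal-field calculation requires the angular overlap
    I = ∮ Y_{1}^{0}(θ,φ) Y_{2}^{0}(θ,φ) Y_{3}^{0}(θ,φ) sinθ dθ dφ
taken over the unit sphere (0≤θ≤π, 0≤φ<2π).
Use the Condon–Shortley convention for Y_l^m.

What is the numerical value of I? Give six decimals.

0.247767

m-sum 0 ✓  L=6 even ✓  1≤3≤3 ✓
Π(2lᵢ+1) = 3×5×7 = 105
triangle coeff Δ(1,2,3) = 1/105
Σ_t [0,0]: t=0:+1/4 = 1/4
(3j)²=3/35 [(1 2 3; 0 0 0)], sign=-1
(m-triple is (0,0,0) — same symbol as above.)
⇒ 4πI² = 27/35
I = (+1)√(27/35/(4π)) = 0.24776670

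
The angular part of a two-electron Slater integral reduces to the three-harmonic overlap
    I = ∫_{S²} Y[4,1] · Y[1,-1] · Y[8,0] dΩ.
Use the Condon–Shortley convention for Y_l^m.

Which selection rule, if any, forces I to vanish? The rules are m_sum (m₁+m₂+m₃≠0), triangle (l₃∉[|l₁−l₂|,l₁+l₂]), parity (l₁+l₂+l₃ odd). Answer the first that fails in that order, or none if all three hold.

azimuthal sum: 1 − 1 + 0 = 0  ✓
3 ≤ 8 ≤ 5 (triangle on l)  ✗
L = 4 + 1 + 8 = 13 (odd)

triangle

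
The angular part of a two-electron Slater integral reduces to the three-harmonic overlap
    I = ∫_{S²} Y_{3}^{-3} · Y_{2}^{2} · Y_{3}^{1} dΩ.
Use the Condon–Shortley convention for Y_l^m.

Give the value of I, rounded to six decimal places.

m-sum 0 ✓  L=8 even ✓  1≤3≤5 ✓
Π(2lᵢ+1) = 7×5×7 = 245
triangle coeff Δ(3,2,3) = 1/3780
Σ_t [0,2]: t=0:+1/24 t=1:−1/4 t=2:+1/24 = -1/6
(3j)²=4/105 [(3 2 3; 0 0 0)], sign=+1
Σ_t [2,2]: t=2:+1/96 = 1/96
(3j)²=1/42 [(3 2 3; -3 2 1)], sign=+1
⇒ 4πI² = 2/9
I = (+1)√(2/9/(4π)) = 0.13298076

0.132981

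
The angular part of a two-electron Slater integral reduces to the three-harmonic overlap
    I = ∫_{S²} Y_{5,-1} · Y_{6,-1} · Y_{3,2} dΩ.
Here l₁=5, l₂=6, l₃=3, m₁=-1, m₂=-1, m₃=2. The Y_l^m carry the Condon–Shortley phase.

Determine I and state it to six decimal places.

0.134828

m-sum 0 ✓  L=14 even ✓  1≤3≤11 ✓
Π(2lᵢ+1) = 11×13×7 = 1001
triangle coeff Δ(5,6,3) = 1/675675
Σ_t [3,5]: t=3:−1/8640 t=4:+1/2304 t=5:−1/8640 = 7/34560
(3j)²=7/429 [(5 6 3; 0 0 0)], sign=-1
Σ_t [4,5]: t=4:+1/6912 t=5:−1/17280 = 1/11520
(3j)²=2/143 [(5 6 3; -1 -1 2)], sign=-1
⇒ 4πI² = 98/429
I = (+1)√(98/429/(4π)) = 0.13482780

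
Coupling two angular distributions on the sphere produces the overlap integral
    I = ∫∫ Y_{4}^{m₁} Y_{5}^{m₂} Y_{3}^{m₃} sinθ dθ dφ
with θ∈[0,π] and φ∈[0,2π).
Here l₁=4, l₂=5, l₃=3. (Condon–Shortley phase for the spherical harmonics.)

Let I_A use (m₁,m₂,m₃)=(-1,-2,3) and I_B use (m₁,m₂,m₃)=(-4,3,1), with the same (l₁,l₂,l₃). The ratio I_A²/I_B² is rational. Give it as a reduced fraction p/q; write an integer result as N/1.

125/112

l's match ⇒ only the (l;m) 3-j factors differ between A and B.
A: triangle coeff Δ(4,5,3) = 1/180180; Σ_t [3,3]: t=3:−1/1728 = -1/1728; (3j)²=25/858 [(4 5 3; -1 -2 3)], sign=-1
B: triangle coeff Δ(4,5,3) = 1/180180; Σ_t [6,6]: t=6:+1/5760 = 1/5760; (3j)²=56/2145 [(4 5 3; -4 3 1)], sign=+1
I_A²/I_B² = (25/858)/(56/2145) = 125/112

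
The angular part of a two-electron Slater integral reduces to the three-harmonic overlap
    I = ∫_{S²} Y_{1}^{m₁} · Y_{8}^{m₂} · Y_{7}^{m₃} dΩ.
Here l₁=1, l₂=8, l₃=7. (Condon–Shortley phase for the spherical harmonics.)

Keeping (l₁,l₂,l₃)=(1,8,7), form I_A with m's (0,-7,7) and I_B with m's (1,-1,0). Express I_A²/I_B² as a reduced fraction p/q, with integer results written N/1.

Same 1,8,7: normalisation and zero-m 3j drop out of the ratio.
A: Δ: 2! 0! 14! / 17! → 1/2040; sum: t=1:−1/87178291200 = -1/87178291200; 3j²(1 8 7; 0 -7 7) = Δ·Π!·Σ² = 1/136  (sign -1)
B: Δ: 2! 0! 14! / 17! → 1/2040; sum: t=0:+1/50803200 = 1/50803200; 3j²(1 8 7; 1 -1 0) = Δ·Π!·Σ² = 3/170  (sign -1)
I_A²/I_B² = (1/136)/(3/170) = 5/12

5/12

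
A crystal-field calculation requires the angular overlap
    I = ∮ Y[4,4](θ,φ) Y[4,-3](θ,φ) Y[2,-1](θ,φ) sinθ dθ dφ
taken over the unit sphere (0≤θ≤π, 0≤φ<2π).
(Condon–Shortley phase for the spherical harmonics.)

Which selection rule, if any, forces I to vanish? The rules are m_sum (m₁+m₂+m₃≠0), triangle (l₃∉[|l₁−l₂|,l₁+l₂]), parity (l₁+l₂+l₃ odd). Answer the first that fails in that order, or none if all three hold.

m₁+m₂+m₃ = 4 − 3 − 1 = 0  ✓
triangle: |4−4|=0 ≤ l₃=2 ≤ 4+4=8  ✓
parity: l₁+l₂+l₃ = 10 is even  ✓

none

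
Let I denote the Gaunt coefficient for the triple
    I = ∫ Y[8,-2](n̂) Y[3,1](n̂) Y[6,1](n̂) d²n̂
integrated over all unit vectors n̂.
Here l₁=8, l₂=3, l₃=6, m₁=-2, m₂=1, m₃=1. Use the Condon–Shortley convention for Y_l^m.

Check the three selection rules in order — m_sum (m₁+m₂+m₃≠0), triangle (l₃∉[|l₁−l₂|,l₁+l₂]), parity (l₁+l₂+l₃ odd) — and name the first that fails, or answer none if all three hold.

m₁+m₂+m₃ = -2 + 1 + 1 = 0  ✓
triangle: |8−3|=5 ≤ l₃=6 ≤ 8+3=11  ✓
parity: l₁+l₂+l₃ = 17 is odd  ✗

parity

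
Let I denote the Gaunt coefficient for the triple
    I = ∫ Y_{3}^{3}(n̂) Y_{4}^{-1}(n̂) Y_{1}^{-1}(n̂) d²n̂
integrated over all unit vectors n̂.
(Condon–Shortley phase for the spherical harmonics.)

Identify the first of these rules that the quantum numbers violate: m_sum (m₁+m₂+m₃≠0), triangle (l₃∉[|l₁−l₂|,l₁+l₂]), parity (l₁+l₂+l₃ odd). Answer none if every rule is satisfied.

m_sum

m₁+m₂+m₃ = 3 − 1 − 1 = 1  ✗
triangle: |3−4|=1 ≤ l₃=1 ≤ 3+4=7
parity: l₁+l₂+l₃ = 8 is even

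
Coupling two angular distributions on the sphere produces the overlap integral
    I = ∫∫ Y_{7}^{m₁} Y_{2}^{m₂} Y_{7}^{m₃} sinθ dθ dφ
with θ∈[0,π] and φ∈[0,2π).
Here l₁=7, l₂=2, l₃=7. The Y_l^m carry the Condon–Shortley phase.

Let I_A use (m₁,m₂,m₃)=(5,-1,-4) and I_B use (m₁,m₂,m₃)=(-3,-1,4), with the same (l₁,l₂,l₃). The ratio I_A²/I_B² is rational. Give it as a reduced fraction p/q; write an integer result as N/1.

Shared (l₁,l₂,l₃)=(7,2,7): N and (l;000)² cancel in I_A²/I_B².
A: Δ = 2!·12!·2!/17! = 1/185640; Racah Σ t=0..1: t=0:+1/14515200 t=1:−1/79833600 = 1/17740800; ⇒ 3j(7 2 7; 5 -1 -4)² = 729/30940, sgn -1
B: Δ = 2!·12!·2!/17! = 1/185640; Racah Σ t=0..1: t=0:+1/14515200 t=1:−1/4354560 = -1/6220800; ⇒ 3j(7 2 7; -3 -1 4)² = 77/4420, sgn +1
I_A²/I_B² = (729/30940)/(77/4420) = 729/539

729/539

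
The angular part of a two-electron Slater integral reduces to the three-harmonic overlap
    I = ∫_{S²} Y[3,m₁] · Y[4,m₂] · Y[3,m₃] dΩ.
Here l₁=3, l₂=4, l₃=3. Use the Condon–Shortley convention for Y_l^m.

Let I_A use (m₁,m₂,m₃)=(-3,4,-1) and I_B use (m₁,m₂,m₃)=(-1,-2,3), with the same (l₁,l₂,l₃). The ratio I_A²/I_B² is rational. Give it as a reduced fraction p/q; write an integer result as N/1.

l's match ⇒ only the (l;m) 3-j factors differ between A and B.
A: triangle coeff Δ(3,4,3) = 1/34650; Σ_t [4,4]: t=4:+1/1152 = 1/1152; (3j)²=1/33 [(3 4 3; -3 4 -1)], sign=+1
B: triangle coeff Δ(3,4,3) = 1/34650; Σ_t [2,2]: t=2:+1/192 = 1/192; (3j)²=3/77 [(3 4 3; -1 -2 3)], sign=+1
I_A²/I_B² = (1/33)/(3/77) = 7/9

7/9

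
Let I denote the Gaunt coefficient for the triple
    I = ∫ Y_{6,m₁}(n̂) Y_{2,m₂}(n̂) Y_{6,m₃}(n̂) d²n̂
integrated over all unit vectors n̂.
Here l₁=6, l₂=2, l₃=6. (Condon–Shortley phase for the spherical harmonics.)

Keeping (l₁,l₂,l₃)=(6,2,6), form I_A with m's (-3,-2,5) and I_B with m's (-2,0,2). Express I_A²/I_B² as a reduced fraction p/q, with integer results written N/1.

Shared (l₁,l₂,l₃)=(6,2,6): N and (l;000)² cancel in I_A²/I_B².
A: Δ = 2!·10!·2!/15! = 1/90090; Racah Σ t=0..0: t=0:+1/1451520 = 1/1451520; ⇒ 3j(6 2 6; -3 -2 5)² = 1/91, sgn -1
B: Δ = 2!·10!·2!/15! = 1/90090; Racah Σ t=0..2: t=0:+1/322560 t=1:−1/30240 t=2:+1/69120 = -1/64512; ⇒ 3j(6 2 6; -2 0 2)² = 10/1001, sgn -1
I_A²/I_B² = (1/91)/(10/1001) = 11/10

11/10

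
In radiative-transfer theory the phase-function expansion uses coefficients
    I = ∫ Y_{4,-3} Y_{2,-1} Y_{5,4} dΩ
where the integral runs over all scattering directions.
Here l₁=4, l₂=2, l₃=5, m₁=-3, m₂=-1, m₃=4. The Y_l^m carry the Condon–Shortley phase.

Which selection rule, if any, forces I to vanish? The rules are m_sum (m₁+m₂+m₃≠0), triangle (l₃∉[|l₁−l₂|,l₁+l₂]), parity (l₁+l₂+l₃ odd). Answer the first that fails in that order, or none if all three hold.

m₁+m₂+m₃ = -3 − 1 + 4 = 0  ✓
triangle: |4−2|=2 ≤ l₃=5 ≤ 4+2=6  ✓
parity: l₁+l₂+l₃ = 11 is odd  ✗

parity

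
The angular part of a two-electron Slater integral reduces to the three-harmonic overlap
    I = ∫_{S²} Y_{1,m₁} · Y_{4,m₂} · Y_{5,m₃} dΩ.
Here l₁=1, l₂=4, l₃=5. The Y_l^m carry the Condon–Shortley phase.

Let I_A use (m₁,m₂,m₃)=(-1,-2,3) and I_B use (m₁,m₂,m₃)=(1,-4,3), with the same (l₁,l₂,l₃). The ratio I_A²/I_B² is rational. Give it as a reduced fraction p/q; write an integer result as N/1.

28/1

Same 1,4,5: normalisation and zero-m 3j drop out of the ratio.
A: Δ: 0! 2! 8! / 11! → 1/495; sum: t=0:+1/2880 = 1/2880; 3j²(1 4 5; -1 -2 3) = Δ·Π!·Σ² = 28/495  (sign +1)
B: Δ: 0! 2! 8! / 11! → 1/495; sum: t=0:+1/80640 = 1/80640; 3j²(1 4 5; 1 -4 3) = Δ·Π!·Σ² = 1/495  (sign +1)
I_A²/I_B² = (28/495)/(1/495) = 28/1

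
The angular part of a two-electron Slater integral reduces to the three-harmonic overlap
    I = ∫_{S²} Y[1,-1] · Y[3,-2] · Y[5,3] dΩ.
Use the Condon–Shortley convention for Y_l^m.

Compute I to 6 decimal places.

0.000000

|1−3|≤5≤1+3 violated ⇒ I = 0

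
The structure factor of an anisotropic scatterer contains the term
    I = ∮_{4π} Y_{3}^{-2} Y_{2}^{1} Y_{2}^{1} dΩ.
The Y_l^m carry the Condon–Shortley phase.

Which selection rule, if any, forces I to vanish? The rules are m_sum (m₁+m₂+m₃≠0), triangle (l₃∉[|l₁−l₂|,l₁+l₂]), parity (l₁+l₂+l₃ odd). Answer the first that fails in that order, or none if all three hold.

Σmᵢ = 0  ✓
l₃∈[|l₁−l₂|,l₁+l₂]=[1,5], have l₃=2  ✓
Σlᵢ = 7 ⇒ odd  ✗

parity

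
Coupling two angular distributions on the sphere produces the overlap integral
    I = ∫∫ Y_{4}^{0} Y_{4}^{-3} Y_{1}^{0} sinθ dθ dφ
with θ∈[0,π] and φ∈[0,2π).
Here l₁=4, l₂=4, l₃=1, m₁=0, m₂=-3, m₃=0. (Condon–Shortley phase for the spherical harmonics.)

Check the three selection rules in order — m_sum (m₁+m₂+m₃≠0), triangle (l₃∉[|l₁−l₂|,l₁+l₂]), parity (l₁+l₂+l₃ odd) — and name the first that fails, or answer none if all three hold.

m_sum

m₁+m₂+m₃ = 0 − 3 + 0 = -3  ✗
triangle: |4−4|=0 ≤ l₃=1 ≤ 4+4=8
parity: l₁+l₂+l₃ = 9 is odd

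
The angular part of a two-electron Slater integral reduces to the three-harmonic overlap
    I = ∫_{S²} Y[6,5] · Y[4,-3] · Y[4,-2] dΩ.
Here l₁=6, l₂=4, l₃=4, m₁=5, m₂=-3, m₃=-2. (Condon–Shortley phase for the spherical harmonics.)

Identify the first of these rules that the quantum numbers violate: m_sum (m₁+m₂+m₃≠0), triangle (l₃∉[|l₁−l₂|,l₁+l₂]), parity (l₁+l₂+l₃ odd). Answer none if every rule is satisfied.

none

Σmᵢ = 0  ✓
l₃∈[|l₁−l₂|,l₁+l₂]=[2,10], have l₃=4  ✓
Σlᵢ = 14 ⇒ even  ✓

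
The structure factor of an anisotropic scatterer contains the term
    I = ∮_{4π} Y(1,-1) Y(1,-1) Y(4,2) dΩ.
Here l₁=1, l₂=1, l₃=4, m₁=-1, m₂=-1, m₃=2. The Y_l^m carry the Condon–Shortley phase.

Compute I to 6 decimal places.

triangle: need 0≤l₃≤2, have 4; I=0

0.000000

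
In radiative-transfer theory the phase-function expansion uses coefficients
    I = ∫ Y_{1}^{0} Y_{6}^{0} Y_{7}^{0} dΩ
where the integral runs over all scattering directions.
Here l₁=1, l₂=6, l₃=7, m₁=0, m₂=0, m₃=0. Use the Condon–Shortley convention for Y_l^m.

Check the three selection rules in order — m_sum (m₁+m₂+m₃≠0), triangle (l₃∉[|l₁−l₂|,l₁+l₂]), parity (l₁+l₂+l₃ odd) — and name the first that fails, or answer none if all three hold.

none

m₁+m₂+m₃ = 0 + 0 + 0 = 0  ✓
triangle: |1−6|=5 ≤ l₃=7 ≤ 1+6=7  ✓
parity: l₁+l₂+l₃ = 14 is even  ✓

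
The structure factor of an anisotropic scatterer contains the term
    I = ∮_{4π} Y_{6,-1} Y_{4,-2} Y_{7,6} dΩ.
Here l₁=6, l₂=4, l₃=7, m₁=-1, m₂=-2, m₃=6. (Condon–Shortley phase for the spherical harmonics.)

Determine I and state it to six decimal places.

0.000000

m-sum = -1 − 2 + 6 = 3 ≠ 0 ⇒ I = 0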